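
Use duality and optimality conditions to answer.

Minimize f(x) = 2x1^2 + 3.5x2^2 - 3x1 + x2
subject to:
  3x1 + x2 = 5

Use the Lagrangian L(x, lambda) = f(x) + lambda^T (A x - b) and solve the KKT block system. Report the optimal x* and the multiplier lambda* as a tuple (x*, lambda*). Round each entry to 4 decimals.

Form the Lagrangian:
  L(x, lambda) = (1/2) x^T Q x + c^T x + lambda^T (A x - b)
Stationarity (grad_x L = 0): Q x + c + A^T lambda = 0.
Primal feasibility: A x = b.

This gives the KKT block system:
  [ Q   A^T ] [ x     ]   [-c ]
  [ A    0  ] [ lambda ] = [ b ]

Solving the linear system:
  x*      = (1.6567, 0.0299)
  lambda* = (-1.209)
  f(x*)   = 0.5522

x* = (1.6567, 0.0299), lambda* = (-1.209)


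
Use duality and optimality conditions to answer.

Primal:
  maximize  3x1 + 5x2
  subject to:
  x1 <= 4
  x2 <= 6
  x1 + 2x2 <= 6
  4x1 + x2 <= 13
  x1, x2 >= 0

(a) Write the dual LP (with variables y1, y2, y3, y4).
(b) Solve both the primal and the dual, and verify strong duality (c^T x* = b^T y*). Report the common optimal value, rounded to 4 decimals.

The standard primal-dual pair for 'max c^T x s.t. A x <= b, x >= 0' is:
  Dual:  min b^T y  s.t.  A^T y >= c,  y >= 0.

So the dual LP is:
  minimize  4y1 + 6y2 + 6y3 + 13y4
  subject to:
    y1 + y3 + 4y4 >= 3
    y2 + 2y3 + y4 >= 5
    y1, y2, y3, y4 >= 0

Solving the primal: x* = (2.8571, 1.5714).
  primal value c^T x* = 16.4286.
Solving the dual: y* = (0, 0, 2.4286, 0.1429).
  dual value b^T y* = 16.4286.
Strong duality: c^T x* = b^T y*. Confirmed.

16.4286


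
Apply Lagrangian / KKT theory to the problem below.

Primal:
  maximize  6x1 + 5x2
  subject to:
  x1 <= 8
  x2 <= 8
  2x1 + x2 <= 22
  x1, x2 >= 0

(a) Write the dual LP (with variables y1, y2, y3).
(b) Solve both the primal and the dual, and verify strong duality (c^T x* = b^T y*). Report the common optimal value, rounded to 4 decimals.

The standard primal-dual pair for 'max c^T x s.t. A x <= b, x >= 0' is:
  Dual:  min b^T y  s.t.  A^T y >= c,  y >= 0.

So the dual LP is:
  minimize  8y1 + 8y2 + 22y3
  subject to:
    y1 + 2y3 >= 6
    y2 + y3 >= 5
    y1, y2, y3 >= 0

Solving the primal: x* = (7, 8).
  primal value c^T x* = 82.
Solving the dual: y* = (0, 2, 3).
  dual value b^T y* = 82.
Strong duality: c^T x* = b^T y*. Confirmed.

82


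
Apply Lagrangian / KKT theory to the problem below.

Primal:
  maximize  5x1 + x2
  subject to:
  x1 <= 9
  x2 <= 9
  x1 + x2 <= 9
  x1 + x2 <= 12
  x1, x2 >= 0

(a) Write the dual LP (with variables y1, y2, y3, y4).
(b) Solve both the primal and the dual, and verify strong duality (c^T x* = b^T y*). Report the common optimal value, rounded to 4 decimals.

The standard primal-dual pair for 'max c^T x s.t. A x <= b, x >= 0' is:
  Dual:  min b^T y  s.t.  A^T y >= c,  y >= 0.

So the dual LP is:
  minimize  9y1 + 9y2 + 9y3 + 12y4
  subject to:
    y1 + y3 + y4 >= 5
    y2 + y3 + y4 >= 1
    y1, y2, y3, y4 >= 0

Solving the primal: x* = (9, 0).
  primal value c^T x* = 45.
Solving the dual: y* = (4, 0, 1, 0).
  dual value b^T y* = 45.
Strong duality: c^T x* = b^T y*. Confirmed.

45


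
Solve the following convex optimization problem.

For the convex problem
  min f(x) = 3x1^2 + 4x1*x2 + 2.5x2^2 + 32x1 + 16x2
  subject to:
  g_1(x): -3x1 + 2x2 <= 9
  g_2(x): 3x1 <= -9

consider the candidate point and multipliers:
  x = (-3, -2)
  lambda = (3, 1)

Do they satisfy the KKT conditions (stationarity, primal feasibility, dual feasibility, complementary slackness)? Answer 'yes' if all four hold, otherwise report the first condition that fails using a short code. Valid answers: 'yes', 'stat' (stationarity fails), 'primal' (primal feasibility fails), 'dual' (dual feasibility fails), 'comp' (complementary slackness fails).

Gradient of f: grad f(x) = Q x + c = (6, -6)
Constraint values g_i(x) = a_i^T x - b_i:
  g_1((-3, -2)) = -4
  g_2((-3, -2)) = 0
Stationarity residual: grad f(x) + sum_i lambda_i a_i = (0, 0)
  -> stationarity OK
Primal feasibility (all g_i <= 0): OK
Dual feasibility (all lambda_i >= 0): OK
Complementary slackness (lambda_i * g_i(x) = 0 for all i): FAILS

Verdict: the first failing condition is complementary_slackness -> comp.

comp


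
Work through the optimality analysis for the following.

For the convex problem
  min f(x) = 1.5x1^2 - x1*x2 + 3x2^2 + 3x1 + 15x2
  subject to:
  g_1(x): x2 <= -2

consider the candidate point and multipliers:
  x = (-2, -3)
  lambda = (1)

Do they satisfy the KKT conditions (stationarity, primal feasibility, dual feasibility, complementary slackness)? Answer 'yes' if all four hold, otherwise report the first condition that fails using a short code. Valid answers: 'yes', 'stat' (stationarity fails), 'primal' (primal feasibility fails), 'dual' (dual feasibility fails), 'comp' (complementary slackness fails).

Gradient of f: grad f(x) = Q x + c = (0, -1)
Constraint values g_i(x) = a_i^T x - b_i:
  g_1((-2, -3)) = -1
Stationarity residual: grad f(x) + sum_i lambda_i a_i = (0, 0)
  -> stationarity OK
Primal feasibility (all g_i <= 0): OK
Dual feasibility (all lambda_i >= 0): OK
Complementary slackness (lambda_i * g_i(x) = 0 for all i): FAILS

Verdict: the first failing condition is complementary_slackness -> comp.

comp


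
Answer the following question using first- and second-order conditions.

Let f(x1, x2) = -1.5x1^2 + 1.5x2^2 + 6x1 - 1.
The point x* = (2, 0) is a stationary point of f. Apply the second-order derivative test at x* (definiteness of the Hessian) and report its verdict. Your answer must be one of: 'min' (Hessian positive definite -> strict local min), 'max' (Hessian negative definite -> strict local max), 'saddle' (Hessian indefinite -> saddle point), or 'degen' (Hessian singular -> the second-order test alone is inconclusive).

Compute the Hessian H = grad^2 f:
  H = [[-3, 0], [0, 3]]
Verify stationarity: grad f(x*) = H x* + g = (0, 0).
Eigenvalues of H: -3, 3.
Eigenvalues have mixed signs, so H is indefinite -> x* is a saddle point.

saddle


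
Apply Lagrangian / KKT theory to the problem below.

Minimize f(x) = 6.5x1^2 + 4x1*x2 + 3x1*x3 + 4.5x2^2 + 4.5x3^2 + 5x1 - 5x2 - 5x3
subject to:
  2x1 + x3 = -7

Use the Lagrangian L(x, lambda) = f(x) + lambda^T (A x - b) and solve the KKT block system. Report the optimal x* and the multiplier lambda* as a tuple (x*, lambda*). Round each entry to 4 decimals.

Form the Lagrangian:
  L(x, lambda) = (1/2) x^T Q x + c^T x + lambda^T (A x - b)
Stationarity (grad_x L = 0): Q x + c + A^T lambda = 0.
Primal feasibility: A x = b.

This gives the KKT block system:
  [ Q   A^T ] [ x     ]   [-c ]
  [ A    0  ] [ lambda ] = [ b ]

Solving the linear system:
  x*      = (-3.47, 2.0978, -0.0599)
  lambda* = (15.9495)
  f(x*)   = 42.0536

x* = (-3.47, 2.0978, -0.0599), lambda* = (15.9495)


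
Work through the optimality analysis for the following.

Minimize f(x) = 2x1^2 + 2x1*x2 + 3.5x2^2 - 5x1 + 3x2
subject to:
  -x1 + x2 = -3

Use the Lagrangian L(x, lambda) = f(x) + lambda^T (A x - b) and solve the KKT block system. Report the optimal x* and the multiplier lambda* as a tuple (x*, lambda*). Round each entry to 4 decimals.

Form the Lagrangian:
  L(x, lambda) = (1/2) x^T Q x + c^T x + lambda^T (A x - b)
Stationarity (grad_x L = 0): Q x + c + A^T lambda = 0.
Primal feasibility: A x = b.

This gives the KKT block system:
  [ Q   A^T ] [ x     ]   [-c ]
  [ A    0  ] [ lambda ] = [ b ]

Solving the linear system:
  x*      = (1.9333, -1.0667)
  lambda* = (0.6)
  f(x*)   = -5.5333

x* = (1.9333, -1.0667), lambda* = (0.6)


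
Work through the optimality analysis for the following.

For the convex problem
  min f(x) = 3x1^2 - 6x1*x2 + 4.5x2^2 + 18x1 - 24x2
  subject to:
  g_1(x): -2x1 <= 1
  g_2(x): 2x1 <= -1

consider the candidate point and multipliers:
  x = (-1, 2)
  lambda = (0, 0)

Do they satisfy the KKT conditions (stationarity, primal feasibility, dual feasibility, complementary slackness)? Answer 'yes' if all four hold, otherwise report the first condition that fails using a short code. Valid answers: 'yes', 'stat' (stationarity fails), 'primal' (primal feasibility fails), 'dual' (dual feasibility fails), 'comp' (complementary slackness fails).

Gradient of f: grad f(x) = Q x + c = (0, 0)
Constraint values g_i(x) = a_i^T x - b_i:
  g_1((-1, 2)) = 1
  g_2((-1, 2)) = -1
Stationarity residual: grad f(x) + sum_i lambda_i a_i = (0, 0)
  -> stationarity OK
Primal feasibility (all g_i <= 0): FAILS
Dual feasibility (all lambda_i >= 0): OK
Complementary slackness (lambda_i * g_i(x) = 0 for all i): OK

Verdict: the first failing condition is primal_feasibility -> primal.

primal


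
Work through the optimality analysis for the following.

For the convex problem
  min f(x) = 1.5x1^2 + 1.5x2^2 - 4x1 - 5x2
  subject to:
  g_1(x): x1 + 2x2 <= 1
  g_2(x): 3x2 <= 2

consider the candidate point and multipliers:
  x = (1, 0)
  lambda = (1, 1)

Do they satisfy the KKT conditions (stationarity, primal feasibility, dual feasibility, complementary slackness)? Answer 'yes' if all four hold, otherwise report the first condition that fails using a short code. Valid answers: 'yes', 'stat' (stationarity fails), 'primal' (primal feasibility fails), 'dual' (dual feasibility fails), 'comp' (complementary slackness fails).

Gradient of f: grad f(x) = Q x + c = (-1, -5)
Constraint values g_i(x) = a_i^T x - b_i:
  g_1((1, 0)) = 0
  g_2((1, 0)) = -2
Stationarity residual: grad f(x) + sum_i lambda_i a_i = (0, 0)
  -> stationarity OK
Primal feasibility (all g_i <= 0): OK
Dual feasibility (all lambda_i >= 0): OK
Complementary slackness (lambda_i * g_i(x) = 0 for all i): FAILS

Verdict: the first failing condition is complementary_slackness -> comp.

comp


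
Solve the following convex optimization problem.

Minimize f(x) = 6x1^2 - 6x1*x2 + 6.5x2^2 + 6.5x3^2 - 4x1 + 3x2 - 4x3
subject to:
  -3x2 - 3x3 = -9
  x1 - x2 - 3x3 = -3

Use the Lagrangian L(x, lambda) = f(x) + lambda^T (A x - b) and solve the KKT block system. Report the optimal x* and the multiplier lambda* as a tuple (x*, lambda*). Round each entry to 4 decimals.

Form the Lagrangian:
  L(x, lambda) = (1/2) x^T Q x + c^T x + lambda^T (A x - b)
Stationarity (grad_x L = 0): Q x + c + A^T lambda = 0.
Primal feasibility: A x = b.

This gives the KKT block system:
  [ Q   A^T ] [ x     ]   [-c ]
  [ A    0  ] [ lambda ] = [ b ]

Solving the linear system:
  x*      = (1.8367, 2.0816, 0.9184)
  lambda* = (8.1973, -5.551)
  f(x*)   = 26.1735

x* = (1.8367, 2.0816, 0.9184), lambda* = (8.1973, -5.551)


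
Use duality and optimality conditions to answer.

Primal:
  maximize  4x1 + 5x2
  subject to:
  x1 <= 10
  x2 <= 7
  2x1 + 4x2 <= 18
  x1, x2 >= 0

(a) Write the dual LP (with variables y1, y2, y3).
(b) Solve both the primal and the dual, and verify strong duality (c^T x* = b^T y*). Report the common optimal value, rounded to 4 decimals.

The standard primal-dual pair for 'max c^T x s.t. A x <= b, x >= 0' is:
  Dual:  min b^T y  s.t.  A^T y >= c,  y >= 0.

So the dual LP is:
  minimize  10y1 + 7y2 + 18y3
  subject to:
    y1 + 2y3 >= 4
    y2 + 4y3 >= 5
    y1, y2, y3 >= 0

Solving the primal: x* = (9, 0).
  primal value c^T x* = 36.
Solving the dual: y* = (0, 0, 2).
  dual value b^T y* = 36.
Strong duality: c^T x* = b^T y*. Confirmed.

36


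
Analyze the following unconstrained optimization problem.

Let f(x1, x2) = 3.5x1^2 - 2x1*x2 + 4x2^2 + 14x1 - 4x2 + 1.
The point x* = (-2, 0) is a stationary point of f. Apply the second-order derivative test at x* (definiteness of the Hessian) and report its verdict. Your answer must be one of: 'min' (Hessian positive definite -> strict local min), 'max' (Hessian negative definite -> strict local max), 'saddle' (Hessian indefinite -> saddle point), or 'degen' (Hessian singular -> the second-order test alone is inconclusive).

Compute the Hessian H = grad^2 f:
  H = [[7, -2], [-2, 8]]
Verify stationarity: grad f(x*) = H x* + g = (0, 0).
Eigenvalues of H: 5.4384, 9.5616.
Both eigenvalues > 0, so H is positive definite -> x* is a strict local min.

min


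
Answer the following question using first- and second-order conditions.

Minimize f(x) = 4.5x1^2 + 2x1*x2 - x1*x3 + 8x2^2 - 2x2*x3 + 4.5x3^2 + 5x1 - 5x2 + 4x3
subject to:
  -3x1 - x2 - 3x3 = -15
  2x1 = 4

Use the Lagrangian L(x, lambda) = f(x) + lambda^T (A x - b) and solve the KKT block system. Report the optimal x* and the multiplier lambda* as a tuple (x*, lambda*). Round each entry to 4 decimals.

Form the Lagrangian:
  L(x, lambda) = (1/2) x^T Q x + c^T x + lambda^T (A x - b)
Stationarity (grad_x L = 0): Q x + c + A^T lambda = 0.
Primal feasibility: A x = b.

This gives the KKT block system:
  [ Q   A^T ] [ x     ]   [-c ]
  [ A    0  ] [ lambda ] = [ b ]

Solving the linear system:
  x*      = (2, 0.9091, 2.697)
  lambda* = (8.1515, 1.1667)
  f(x*)   = 66.9242

x* = (2, 0.9091, 2.697), lambda* = (8.1515, 1.1667)


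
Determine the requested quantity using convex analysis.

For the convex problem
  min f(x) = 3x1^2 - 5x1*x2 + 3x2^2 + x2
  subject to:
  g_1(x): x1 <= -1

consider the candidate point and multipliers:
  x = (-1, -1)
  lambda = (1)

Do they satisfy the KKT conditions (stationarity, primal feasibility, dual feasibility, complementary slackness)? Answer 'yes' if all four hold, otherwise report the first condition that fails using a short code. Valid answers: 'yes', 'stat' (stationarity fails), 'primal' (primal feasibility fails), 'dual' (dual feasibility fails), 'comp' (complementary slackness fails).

Gradient of f: grad f(x) = Q x + c = (-1, 0)
Constraint values g_i(x) = a_i^T x - b_i:
  g_1((-1, -1)) = 0
Stationarity residual: grad f(x) + sum_i lambda_i a_i = (0, 0)
  -> stationarity OK
Primal feasibility (all g_i <= 0): OK
Dual feasibility (all lambda_i >= 0): OK
Complementary slackness (lambda_i * g_i(x) = 0 for all i): OK

Verdict: yes, KKT holds.

yes


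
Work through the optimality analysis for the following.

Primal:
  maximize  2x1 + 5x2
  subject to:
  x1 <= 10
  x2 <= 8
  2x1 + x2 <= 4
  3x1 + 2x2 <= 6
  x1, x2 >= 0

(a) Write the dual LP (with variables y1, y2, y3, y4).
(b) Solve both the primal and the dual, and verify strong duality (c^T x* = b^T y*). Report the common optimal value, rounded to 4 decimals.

The standard primal-dual pair for 'max c^T x s.t. A x <= b, x >= 0' is:
  Dual:  min b^T y  s.t.  A^T y >= c,  y >= 0.

So the dual LP is:
  minimize  10y1 + 8y2 + 4y3 + 6y4
  subject to:
    y1 + 2y3 + 3y4 >= 2
    y2 + y3 + 2y4 >= 5
    y1, y2, y3, y4 >= 0

Solving the primal: x* = (0, 3).
  primal value c^T x* = 15.
Solving the dual: y* = (0, 0, 0, 2.5).
  dual value b^T y* = 15.
Strong duality: c^T x* = b^T y*. Confirmed.

15


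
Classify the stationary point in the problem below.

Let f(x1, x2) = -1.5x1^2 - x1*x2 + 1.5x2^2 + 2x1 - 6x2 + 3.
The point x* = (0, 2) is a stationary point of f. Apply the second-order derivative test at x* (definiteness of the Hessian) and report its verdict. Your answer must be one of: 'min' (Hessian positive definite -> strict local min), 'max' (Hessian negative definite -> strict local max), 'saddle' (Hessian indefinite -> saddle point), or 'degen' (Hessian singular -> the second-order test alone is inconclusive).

Compute the Hessian H = grad^2 f:
  H = [[-3, -1], [-1, 3]]
Verify stationarity: grad f(x*) = H x* + g = (0, 0).
Eigenvalues of H: -3.1623, 3.1623.
Eigenvalues have mixed signs, so H is indefinite -> x* is a saddle point.

saddle


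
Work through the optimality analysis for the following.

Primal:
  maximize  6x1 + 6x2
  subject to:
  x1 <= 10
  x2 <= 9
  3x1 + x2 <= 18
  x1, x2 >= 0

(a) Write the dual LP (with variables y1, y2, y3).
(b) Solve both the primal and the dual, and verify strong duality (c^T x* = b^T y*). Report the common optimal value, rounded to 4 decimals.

The standard primal-dual pair for 'max c^T x s.t. A x <= b, x >= 0' is:
  Dual:  min b^T y  s.t.  A^T y >= c,  y >= 0.

So the dual LP is:
  minimize  10y1 + 9y2 + 18y3
  subject to:
    y1 + 3y3 >= 6
    y2 + y3 >= 6
    y1, y2, y3 >= 0

Solving the primal: x* = (3, 9).
  primal value c^T x* = 72.
Solving the dual: y* = (0, 4, 2).
  dual value b^T y* = 72.
Strong duality: c^T x* = b^T y*. Confirmed.

72


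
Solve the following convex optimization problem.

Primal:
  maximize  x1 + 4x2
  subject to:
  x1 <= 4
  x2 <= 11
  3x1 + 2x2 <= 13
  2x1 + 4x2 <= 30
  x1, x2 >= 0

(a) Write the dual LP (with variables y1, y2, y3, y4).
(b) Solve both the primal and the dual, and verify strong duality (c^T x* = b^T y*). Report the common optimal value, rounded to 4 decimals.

The standard primal-dual pair for 'max c^T x s.t. A x <= b, x >= 0' is:
  Dual:  min b^T y  s.t.  A^T y >= c,  y >= 0.

So the dual LP is:
  minimize  4y1 + 11y2 + 13y3 + 30y4
  subject to:
    y1 + 3y3 + 2y4 >= 1
    y2 + 2y3 + 4y4 >= 4
    y1, y2, y3, y4 >= 0

Solving the primal: x* = (0, 6.5).
  primal value c^T x* = 26.
Solving the dual: y* = (0, 0, 2, 0).
  dual value b^T y* = 26.
Strong duality: c^T x* = b^T y*. Confirmed.

26


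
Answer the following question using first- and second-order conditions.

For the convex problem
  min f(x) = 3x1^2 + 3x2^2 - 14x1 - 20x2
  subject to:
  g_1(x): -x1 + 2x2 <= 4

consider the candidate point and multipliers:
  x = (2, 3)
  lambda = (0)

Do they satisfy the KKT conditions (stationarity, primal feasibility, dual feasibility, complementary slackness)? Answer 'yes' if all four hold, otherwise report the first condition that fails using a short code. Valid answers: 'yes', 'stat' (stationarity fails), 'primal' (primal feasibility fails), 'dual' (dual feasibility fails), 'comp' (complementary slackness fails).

Gradient of f: grad f(x) = Q x + c = (-2, -2)
Constraint values g_i(x) = a_i^T x - b_i:
  g_1((2, 3)) = 0
Stationarity residual: grad f(x) + sum_i lambda_i a_i = (-2, -2)
  -> stationarity FAILS
Primal feasibility (all g_i <= 0): OK
Dual feasibility (all lambda_i >= 0): OK
Complementary slackness (lambda_i * g_i(x) = 0 for all i): OK

Verdict: the first failing condition is stationarity -> stat.

stat


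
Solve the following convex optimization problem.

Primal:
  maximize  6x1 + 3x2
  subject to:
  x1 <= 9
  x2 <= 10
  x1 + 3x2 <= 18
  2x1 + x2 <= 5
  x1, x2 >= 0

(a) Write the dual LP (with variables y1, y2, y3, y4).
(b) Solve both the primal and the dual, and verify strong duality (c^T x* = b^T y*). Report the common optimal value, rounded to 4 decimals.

The standard primal-dual pair for 'max c^T x s.t. A x <= b, x >= 0' is:
  Dual:  min b^T y  s.t.  A^T y >= c,  y >= 0.

So the dual LP is:
  minimize  9y1 + 10y2 + 18y3 + 5y4
  subject to:
    y1 + y3 + 2y4 >= 6
    y2 + 3y3 + y4 >= 3
    y1, y2, y3, y4 >= 0

Solving the primal: x* = (2.5, 0).
  primal value c^T x* = 15.
Solving the dual: y* = (0, 0, 0, 3).
  dual value b^T y* = 15.
Strong duality: c^T x* = b^T y*. Confirmed.

15


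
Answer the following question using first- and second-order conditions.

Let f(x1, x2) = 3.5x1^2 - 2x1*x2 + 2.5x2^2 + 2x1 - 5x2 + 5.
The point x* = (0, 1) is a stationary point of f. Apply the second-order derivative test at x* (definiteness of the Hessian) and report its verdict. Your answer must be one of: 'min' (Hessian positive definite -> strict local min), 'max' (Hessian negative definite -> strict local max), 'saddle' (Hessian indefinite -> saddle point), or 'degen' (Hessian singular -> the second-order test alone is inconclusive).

Compute the Hessian H = grad^2 f:
  H = [[7, -2], [-2, 5]]
Verify stationarity: grad f(x*) = H x* + g = (0, 0).
Eigenvalues of H: 3.7639, 8.2361.
Both eigenvalues > 0, so H is positive definite -> x* is a strict local min.

min


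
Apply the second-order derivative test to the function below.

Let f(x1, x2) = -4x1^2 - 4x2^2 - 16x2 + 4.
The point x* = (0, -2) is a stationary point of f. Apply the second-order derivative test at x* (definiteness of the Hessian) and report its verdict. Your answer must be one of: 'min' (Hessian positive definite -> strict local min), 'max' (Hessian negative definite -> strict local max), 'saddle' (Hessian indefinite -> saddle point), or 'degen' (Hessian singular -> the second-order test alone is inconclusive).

Compute the Hessian H = grad^2 f:
  H = [[-8, 0], [0, -8]]
Verify stationarity: grad f(x*) = H x* + g = (0, 0).
Eigenvalues of H: -8, -8.
Both eigenvalues < 0, so H is negative definite -> x* is a strict local max.

max


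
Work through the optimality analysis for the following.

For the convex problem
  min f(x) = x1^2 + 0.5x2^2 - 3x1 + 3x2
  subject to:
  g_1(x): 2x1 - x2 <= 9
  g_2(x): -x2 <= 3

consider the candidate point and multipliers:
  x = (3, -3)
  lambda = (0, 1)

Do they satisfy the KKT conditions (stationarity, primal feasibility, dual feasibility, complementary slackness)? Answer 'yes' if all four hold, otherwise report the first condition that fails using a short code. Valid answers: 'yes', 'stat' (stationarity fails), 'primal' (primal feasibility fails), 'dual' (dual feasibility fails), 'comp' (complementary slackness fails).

Gradient of f: grad f(x) = Q x + c = (3, 0)
Constraint values g_i(x) = a_i^T x - b_i:
  g_1((3, -3)) = 0
  g_2((3, -3)) = 0
Stationarity residual: grad f(x) + sum_i lambda_i a_i = (3, -1)
  -> stationarity FAILS
Primal feasibility (all g_i <= 0): OK
Dual feasibility (all lambda_i >= 0): OK
Complementary slackness (lambda_i * g_i(x) = 0 for all i): OK

Verdict: the first failing condition is stationarity -> stat.

stat


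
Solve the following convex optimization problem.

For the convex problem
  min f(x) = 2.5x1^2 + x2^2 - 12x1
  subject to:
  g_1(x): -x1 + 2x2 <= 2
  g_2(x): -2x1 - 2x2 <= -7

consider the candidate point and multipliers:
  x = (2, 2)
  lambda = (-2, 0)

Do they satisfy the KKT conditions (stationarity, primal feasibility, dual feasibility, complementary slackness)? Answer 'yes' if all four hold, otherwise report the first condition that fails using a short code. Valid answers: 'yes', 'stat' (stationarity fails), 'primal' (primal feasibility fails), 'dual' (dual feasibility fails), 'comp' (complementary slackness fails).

Gradient of f: grad f(x) = Q x + c = (-2, 4)
Constraint values g_i(x) = a_i^T x - b_i:
  g_1((2, 2)) = 0
  g_2((2, 2)) = -1
Stationarity residual: grad f(x) + sum_i lambda_i a_i = (0, 0)
  -> stationarity OK
Primal feasibility (all g_i <= 0): OK
Dual feasibility (all lambda_i >= 0): FAILS
Complementary slackness (lambda_i * g_i(x) = 0 for all i): OK

Verdict: the first failing condition is dual_feasibility -> dual.

dual


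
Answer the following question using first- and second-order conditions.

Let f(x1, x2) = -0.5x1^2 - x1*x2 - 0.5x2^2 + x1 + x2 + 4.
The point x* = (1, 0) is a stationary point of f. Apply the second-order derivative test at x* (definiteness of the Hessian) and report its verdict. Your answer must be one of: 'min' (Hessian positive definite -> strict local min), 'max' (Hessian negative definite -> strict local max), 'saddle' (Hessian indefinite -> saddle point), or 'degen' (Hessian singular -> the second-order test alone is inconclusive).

Compute the Hessian H = grad^2 f:
  H = [[-1, -1], [-1, -1]]
Verify stationarity: grad f(x*) = H x* + g = (0, 0).
Eigenvalues of H: -2, 0.
H has a zero eigenvalue (singular; negative semidefinite but not definite), so H is neither positive definite, negative definite, nor indefinite. The second-order test alone is inconclusive -> degen.
(Indeed, f is constant along the null direction of H through x*, so x* is not a strict local extremum.)

degen


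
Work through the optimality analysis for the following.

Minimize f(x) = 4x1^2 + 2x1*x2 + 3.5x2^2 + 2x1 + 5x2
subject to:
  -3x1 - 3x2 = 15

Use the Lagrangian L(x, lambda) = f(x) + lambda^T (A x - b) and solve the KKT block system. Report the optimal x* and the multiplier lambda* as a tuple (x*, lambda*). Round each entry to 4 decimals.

Form the Lagrangian:
  L(x, lambda) = (1/2) x^T Q x + c^T x + lambda^T (A x - b)
Stationarity (grad_x L = 0): Q x + c + A^T lambda = 0.
Primal feasibility: A x = b.

This gives the KKT block system:
  [ Q   A^T ] [ x     ]   [-c ]
  [ A    0  ] [ lambda ] = [ b ]

Solving the linear system:
  x*      = (-2, -3)
  lambda* = (-6.6667)
  f(x*)   = 40.5

x* = (-2, -3), lambda* = (-6.6667)


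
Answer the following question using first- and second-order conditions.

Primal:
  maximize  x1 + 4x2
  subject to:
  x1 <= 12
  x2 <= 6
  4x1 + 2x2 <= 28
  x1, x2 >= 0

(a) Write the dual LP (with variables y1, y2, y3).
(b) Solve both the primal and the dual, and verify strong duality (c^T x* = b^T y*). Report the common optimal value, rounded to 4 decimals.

The standard primal-dual pair for 'max c^T x s.t. A x <= b, x >= 0' is:
  Dual:  min b^T y  s.t.  A^T y >= c,  y >= 0.

So the dual LP is:
  minimize  12y1 + 6y2 + 28y3
  subject to:
    y1 + 4y3 >= 1
    y2 + 2y3 >= 4
    y1, y2, y3 >= 0

Solving the primal: x* = (4, 6).
  primal value c^T x* = 28.
Solving the dual: y* = (0, 3.5, 0.25).
  dual value b^T y* = 28.
Strong duality: c^T x* = b^T y*. Confirmed.

28


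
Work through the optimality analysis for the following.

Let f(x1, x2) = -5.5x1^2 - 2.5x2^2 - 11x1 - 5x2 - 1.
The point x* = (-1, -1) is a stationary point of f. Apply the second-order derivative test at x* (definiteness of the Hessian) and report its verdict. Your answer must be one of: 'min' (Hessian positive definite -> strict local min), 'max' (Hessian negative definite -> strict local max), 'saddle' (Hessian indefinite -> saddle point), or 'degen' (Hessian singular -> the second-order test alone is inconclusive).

Compute the Hessian H = grad^2 f:
  H = [[-11, 0], [0, -5]]
Verify stationarity: grad f(x*) = H x* + g = (0, 0).
Eigenvalues of H: -11, -5.
Both eigenvalues < 0, so H is negative definite -> x* is a strict local max.

max


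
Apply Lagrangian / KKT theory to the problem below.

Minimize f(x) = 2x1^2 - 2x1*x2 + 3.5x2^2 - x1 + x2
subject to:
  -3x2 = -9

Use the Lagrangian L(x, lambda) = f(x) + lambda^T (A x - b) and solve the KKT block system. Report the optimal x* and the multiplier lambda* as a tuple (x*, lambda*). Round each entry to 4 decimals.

Form the Lagrangian:
  L(x, lambda) = (1/2) x^T Q x + c^T x + lambda^T (A x - b)
Stationarity (grad_x L = 0): Q x + c + A^T lambda = 0.
Primal feasibility: A x = b.

This gives the KKT block system:
  [ Q   A^T ] [ x     ]   [-c ]
  [ A    0  ] [ lambda ] = [ b ]

Solving the linear system:
  x*      = (1.75, 3)
  lambda* = (6.1667)
  f(x*)   = 28.375

x* = (1.75, 3), lambda* = (6.1667)


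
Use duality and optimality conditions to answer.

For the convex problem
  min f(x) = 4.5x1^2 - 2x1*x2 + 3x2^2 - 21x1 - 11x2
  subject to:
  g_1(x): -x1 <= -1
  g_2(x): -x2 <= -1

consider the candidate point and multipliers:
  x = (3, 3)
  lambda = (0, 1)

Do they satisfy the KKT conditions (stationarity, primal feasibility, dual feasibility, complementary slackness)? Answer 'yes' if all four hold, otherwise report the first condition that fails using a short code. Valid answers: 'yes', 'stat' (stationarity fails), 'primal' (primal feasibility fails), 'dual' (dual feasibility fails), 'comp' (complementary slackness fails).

Gradient of f: grad f(x) = Q x + c = (0, 1)
Constraint values g_i(x) = a_i^T x - b_i:
  g_1((3, 3)) = -2
  g_2((3, 3)) = -2
Stationarity residual: grad f(x) + sum_i lambda_i a_i = (0, 0)
  -> stationarity OK
Primal feasibility (all g_i <= 0): OK
Dual feasibility (all lambda_i >= 0): OK
Complementary slackness (lambda_i * g_i(x) = 0 for all i): FAILS

Verdict: the first failing condition is complementary_slackness -> comp.

comp


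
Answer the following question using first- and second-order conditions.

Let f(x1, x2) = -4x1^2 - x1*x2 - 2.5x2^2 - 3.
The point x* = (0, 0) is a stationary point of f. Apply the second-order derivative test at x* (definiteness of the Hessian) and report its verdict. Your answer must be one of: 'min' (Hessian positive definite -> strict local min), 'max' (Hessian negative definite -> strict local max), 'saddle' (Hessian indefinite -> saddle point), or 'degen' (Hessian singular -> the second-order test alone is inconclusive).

Compute the Hessian H = grad^2 f:
  H = [[-8, -1], [-1, -5]]
Verify stationarity: grad f(x*) = H x* + g = (0, 0).
Eigenvalues of H: -8.3028, -4.6972.
Both eigenvalues < 0, so H is negative definite -> x* is a strict local max.

max


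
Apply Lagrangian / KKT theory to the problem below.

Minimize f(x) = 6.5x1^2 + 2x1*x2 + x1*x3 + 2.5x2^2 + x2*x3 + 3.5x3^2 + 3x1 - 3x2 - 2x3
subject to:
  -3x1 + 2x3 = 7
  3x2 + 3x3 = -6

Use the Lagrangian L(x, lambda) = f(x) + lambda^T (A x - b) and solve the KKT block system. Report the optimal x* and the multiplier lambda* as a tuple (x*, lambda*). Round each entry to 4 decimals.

Form the Lagrangian:
  L(x, lambda) = (1/2) x^T Q x + c^T x + lambda^T (A x - b)
Stationarity (grad_x L = 0): Q x + c + A^T lambda = 0.
Primal feasibility: A x = b.

This gives the KKT block system:
  [ Q   A^T ] [ x     ]   [-c ]
  [ A    0  ] [ lambda ] = [ b ]

Solving the linear system:
  x*      = (-1.8923, -2.6615, 0.6615)
  lambda* = (-8.7538, 6.4769)
  f(x*)   = 50.5615

x* = (-1.8923, -2.6615, 0.6615), lambda* = (-8.7538, 6.4769)


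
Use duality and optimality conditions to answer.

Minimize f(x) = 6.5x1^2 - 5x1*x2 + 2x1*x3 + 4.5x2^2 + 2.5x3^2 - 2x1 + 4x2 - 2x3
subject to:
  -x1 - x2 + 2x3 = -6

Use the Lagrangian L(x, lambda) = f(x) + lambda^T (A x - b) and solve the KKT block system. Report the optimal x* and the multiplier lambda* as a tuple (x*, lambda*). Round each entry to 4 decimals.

Form the Lagrangian:
  L(x, lambda) = (1/2) x^T Q x + c^T x + lambda^T (A x - b)
Stationarity (grad_x L = 0): Q x + c + A^T lambda = 0.
Primal feasibility: A x = b.

This gives the KKT block system:
  [ Q   A^T ] [ x     ]   [-c ]
  [ A    0  ] [ lambda ] = [ b ]

Solving the linear system:
  x*      = (1.1415, 0.7453, -2.0566)
  lambda* = (5)
  f(x*)   = 17.4057

x* = (1.1415, 0.7453, -2.0566), lambda* = (5)


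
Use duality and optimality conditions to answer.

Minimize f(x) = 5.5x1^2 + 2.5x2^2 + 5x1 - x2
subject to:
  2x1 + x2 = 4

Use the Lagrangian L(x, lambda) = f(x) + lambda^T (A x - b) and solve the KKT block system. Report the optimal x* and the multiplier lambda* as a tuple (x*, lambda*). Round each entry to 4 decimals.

Form the Lagrangian:
  L(x, lambda) = (1/2) x^T Q x + c^T x + lambda^T (A x - b)
Stationarity (grad_x L = 0): Q x + c + A^T lambda = 0.
Primal feasibility: A x = b.

This gives the KKT block system:
  [ Q   A^T ] [ x     ]   [-c ]
  [ A    0  ] [ lambda ] = [ b ]

Solving the linear system:
  x*      = (1.0645, 1.871)
  lambda* = (-8.3548)
  f(x*)   = 18.4355

x* = (1.0645, 1.871), lambda* = (-8.3548)


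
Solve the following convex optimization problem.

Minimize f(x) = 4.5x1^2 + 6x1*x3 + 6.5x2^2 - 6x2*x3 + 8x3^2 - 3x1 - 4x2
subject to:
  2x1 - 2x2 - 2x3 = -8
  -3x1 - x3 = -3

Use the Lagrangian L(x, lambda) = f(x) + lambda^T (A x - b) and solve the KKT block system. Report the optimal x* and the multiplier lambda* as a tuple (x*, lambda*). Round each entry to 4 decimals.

Form the Lagrangian:
  L(x, lambda) = (1/2) x^T Q x + c^T x + lambda^T (A x - b)
Stationarity (grad_x L = 0): Q x + c + A^T lambda = 0.
Primal feasibility: A x = b.

This gives the KKT block system:
  [ Q   A^T ] [ x     ]   [-c ]
  [ A    0  ] [ lambda ] = [ b ]

Solving the linear system:
  x*      = (0.3134, 2.2537, 2.0597)
  lambda* = (6.4701, 8.3731)
  f(x*)   = 33.4627

x* = (0.3134, 2.2537, 2.0597), lambda* = (6.4701, 8.3731)


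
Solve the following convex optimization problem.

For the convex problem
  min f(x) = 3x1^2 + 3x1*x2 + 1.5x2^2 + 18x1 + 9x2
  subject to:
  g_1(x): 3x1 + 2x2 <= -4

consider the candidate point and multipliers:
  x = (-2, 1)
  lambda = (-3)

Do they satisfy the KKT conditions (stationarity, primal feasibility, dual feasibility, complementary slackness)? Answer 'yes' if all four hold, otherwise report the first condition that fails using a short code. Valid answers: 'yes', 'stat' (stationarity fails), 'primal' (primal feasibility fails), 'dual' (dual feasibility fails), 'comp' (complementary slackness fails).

Gradient of f: grad f(x) = Q x + c = (9, 6)
Constraint values g_i(x) = a_i^T x - b_i:
  g_1((-2, 1)) = 0
Stationarity residual: grad f(x) + sum_i lambda_i a_i = (0, 0)
  -> stationarity OK
Primal feasibility (all g_i <= 0): OK
Dual feasibility (all lambda_i >= 0): FAILS
Complementary slackness (lambda_i * g_i(x) = 0 for all i): OK

Verdict: the first failing condition is dual_feasibility -> dual.

dual


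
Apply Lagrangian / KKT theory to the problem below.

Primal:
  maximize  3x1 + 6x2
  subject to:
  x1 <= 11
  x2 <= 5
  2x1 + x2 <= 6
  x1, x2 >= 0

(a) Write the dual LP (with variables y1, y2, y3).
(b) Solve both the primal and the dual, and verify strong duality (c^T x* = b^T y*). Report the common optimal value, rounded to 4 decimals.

The standard primal-dual pair for 'max c^T x s.t. A x <= b, x >= 0' is:
  Dual:  min b^T y  s.t.  A^T y >= c,  y >= 0.

So the dual LP is:
  minimize  11y1 + 5y2 + 6y3
  subject to:
    y1 + 2y3 >= 3
    y2 + y3 >= 6
    y1, y2, y3 >= 0

Solving the primal: x* = (0.5, 5).
  primal value c^T x* = 31.5.
Solving the dual: y* = (0, 4.5, 1.5).
  dual value b^T y* = 31.5.
Strong duality: c^T x* = b^T y*. Confirmed.

31.5


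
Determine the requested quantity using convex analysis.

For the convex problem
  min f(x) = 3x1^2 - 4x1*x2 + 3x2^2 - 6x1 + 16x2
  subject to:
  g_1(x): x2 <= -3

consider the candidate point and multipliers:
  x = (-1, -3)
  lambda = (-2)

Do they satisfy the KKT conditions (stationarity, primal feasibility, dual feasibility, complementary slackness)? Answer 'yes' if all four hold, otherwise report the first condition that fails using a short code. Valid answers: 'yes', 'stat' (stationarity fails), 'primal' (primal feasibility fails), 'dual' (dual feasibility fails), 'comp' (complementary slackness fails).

Gradient of f: grad f(x) = Q x + c = (0, 2)
Constraint values g_i(x) = a_i^T x - b_i:
  g_1((-1, -3)) = 0
Stationarity residual: grad f(x) + sum_i lambda_i a_i = (0, 0)
  -> stationarity OK
Primal feasibility (all g_i <= 0): OK
Dual feasibility (all lambda_i >= 0): FAILS
Complementary slackness (lambda_i * g_i(x) = 0 for all i): OK

Verdict: the first failing condition is dual_feasibility -> dual.

dual


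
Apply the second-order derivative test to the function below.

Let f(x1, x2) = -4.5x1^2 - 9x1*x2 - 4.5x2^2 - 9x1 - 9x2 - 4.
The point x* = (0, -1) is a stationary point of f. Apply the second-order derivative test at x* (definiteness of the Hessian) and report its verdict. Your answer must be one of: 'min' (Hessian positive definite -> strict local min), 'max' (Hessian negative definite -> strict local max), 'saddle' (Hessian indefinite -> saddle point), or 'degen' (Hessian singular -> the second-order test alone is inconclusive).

Compute the Hessian H = grad^2 f:
  H = [[-9, -9], [-9, -9]]
Verify stationarity: grad f(x*) = H x* + g = (0, 0).
Eigenvalues of H: -18, 0.
H has a zero eigenvalue (singular; negative semidefinite but not definite), so H is neither positive definite, negative definite, nor indefinite. The second-order test alone is inconclusive -> degen.
(Indeed, f is constant along the null direction of H through x*, so x* is not a strict local extremum.)

degen


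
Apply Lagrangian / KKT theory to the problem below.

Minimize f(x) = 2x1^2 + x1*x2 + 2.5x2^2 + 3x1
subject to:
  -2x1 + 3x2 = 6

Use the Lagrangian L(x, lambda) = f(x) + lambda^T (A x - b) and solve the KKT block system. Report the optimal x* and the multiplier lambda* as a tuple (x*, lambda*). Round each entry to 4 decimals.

Form the Lagrangian:
  L(x, lambda) = (1/2) x^T Q x + c^T x + lambda^T (A x - b)
Stationarity (grad_x L = 0): Q x + c + A^T lambda = 0.
Primal feasibility: A x = b.

This gives the KKT block system:
  [ Q   A^T ] [ x     ]   [-c ]
  [ A    0  ] [ lambda ] = [ b ]

Solving the linear system:
  x*      = (-1.5441, 0.9706)
  lambda* = (-1.1029)
  f(x*)   = 0.9926

x* = (-1.5441, 0.9706), lambda* = (-1.1029)


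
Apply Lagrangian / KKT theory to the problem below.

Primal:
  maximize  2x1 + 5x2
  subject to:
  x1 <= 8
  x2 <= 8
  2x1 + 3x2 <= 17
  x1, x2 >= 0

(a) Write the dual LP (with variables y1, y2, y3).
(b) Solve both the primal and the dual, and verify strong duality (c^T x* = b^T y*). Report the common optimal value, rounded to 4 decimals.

The standard primal-dual pair for 'max c^T x s.t. A x <= b, x >= 0' is:
  Dual:  min b^T y  s.t.  A^T y >= c,  y >= 0.

So the dual LP is:
  minimize  8y1 + 8y2 + 17y3
  subject to:
    y1 + 2y3 >= 2
    y2 + 3y3 >= 5
    y1, y2, y3 >= 0

Solving the primal: x* = (0, 5.6667).
  primal value c^T x* = 28.3333.
Solving the dual: y* = (0, 0, 1.6667).
  dual value b^T y* = 28.3333.
Strong duality: c^T x* = b^T y*. Confirmed.

28.3333


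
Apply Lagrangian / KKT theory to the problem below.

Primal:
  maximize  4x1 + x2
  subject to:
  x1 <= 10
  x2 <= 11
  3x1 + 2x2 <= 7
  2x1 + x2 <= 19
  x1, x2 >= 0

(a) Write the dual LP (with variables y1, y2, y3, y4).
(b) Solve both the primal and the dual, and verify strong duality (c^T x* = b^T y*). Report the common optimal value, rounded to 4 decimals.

The standard primal-dual pair for 'max c^T x s.t. A x <= b, x >= 0' is:
  Dual:  min b^T y  s.t.  A^T y >= c,  y >= 0.

So the dual LP is:
  minimize  10y1 + 11y2 + 7y3 + 19y4
  subject to:
    y1 + 3y3 + 2y4 >= 4
    y2 + 2y3 + y4 >= 1
    y1, y2, y3, y4 >= 0

Solving the primal: x* = (2.3333, 0).
  primal value c^T x* = 9.3333.
Solving the dual: y* = (0, 0, 1.3333, 0).
  dual value b^T y* = 9.3333.
Strong duality: c^T x* = b^T y*. Confirmed.

9.3333


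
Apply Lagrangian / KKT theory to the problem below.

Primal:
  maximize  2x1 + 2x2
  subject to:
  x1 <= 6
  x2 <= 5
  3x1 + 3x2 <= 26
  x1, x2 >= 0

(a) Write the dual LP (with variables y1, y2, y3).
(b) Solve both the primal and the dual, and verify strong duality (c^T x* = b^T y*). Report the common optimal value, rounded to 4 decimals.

The standard primal-dual pair for 'max c^T x s.t. A x <= b, x >= 0' is:
  Dual:  min b^T y  s.t.  A^T y >= c,  y >= 0.

So the dual LP is:
  minimize  6y1 + 5y2 + 26y3
  subject to:
    y1 + 3y3 >= 2
    y2 + 3y3 >= 2
    y1, y2, y3 >= 0

Solving the primal: x* = (3.6667, 5).
  primal value c^T x* = 17.3333.
Solving the dual: y* = (0, 0, 0.6667).
  dual value b^T y* = 17.3333.
Strong duality: c^T x* = b^T y*. Confirmed.

17.3333


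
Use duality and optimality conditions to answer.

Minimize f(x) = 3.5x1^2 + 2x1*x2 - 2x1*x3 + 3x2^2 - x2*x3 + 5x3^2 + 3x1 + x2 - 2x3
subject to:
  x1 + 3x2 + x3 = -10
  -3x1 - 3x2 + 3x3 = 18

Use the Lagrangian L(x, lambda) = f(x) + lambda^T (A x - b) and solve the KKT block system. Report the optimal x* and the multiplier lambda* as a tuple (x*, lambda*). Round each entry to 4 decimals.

Form the Lagrangian:
  L(x, lambda) = (1/2) x^T Q x + c^T x + lambda^T (A x - b)
Stationarity (grad_x L = 0): Q x + c + A^T lambda = 0.
Primal feasibility: A x = b.

This gives the KKT block system:
  [ Q   A^T ] [ x     ]   [-c ]
  [ A    0  ] [ lambda ] = [ b ]

Solving the linear system:
  x*      = (-1.9333, -3.0333, 1.0333)
  lambda* = (1.7167, -5.65)
  f(x*)   = 53.9833

x* = (-1.9333, -3.0333, 1.0333), lambda* = (1.7167, -5.65)


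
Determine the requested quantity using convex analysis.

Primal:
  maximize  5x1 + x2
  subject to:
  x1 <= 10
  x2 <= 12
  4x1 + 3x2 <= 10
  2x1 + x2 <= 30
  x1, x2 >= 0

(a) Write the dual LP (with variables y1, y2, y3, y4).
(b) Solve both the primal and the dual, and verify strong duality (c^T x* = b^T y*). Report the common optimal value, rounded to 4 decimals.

The standard primal-dual pair for 'max c^T x s.t. A x <= b, x >= 0' is:
  Dual:  min b^T y  s.t.  A^T y >= c,  y >= 0.

So the dual LP is:
  minimize  10y1 + 12y2 + 10y3 + 30y4
  subject to:
    y1 + 4y3 + 2y4 >= 5
    y2 + 3y3 + y4 >= 1
    y1, y2, y3, y4 >= 0

Solving the primal: x* = (2.5, 0).
  primal value c^T x* = 12.5.
Solving the dual: y* = (0, 0, 1.25, 0).
  dual value b^T y* = 12.5.
Strong duality: c^T x* = b^T y*. Confirmed.

12.5


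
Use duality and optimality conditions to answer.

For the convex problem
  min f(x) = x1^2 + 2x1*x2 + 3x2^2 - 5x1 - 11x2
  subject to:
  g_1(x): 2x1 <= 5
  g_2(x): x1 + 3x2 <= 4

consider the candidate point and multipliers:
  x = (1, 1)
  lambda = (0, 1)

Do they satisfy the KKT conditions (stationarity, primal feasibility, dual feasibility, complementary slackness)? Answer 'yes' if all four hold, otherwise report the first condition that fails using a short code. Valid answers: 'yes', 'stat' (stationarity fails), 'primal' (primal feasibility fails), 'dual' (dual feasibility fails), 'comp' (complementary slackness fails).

Gradient of f: grad f(x) = Q x + c = (-1, -3)
Constraint values g_i(x) = a_i^T x - b_i:
  g_1((1, 1)) = -3
  g_2((1, 1)) = 0
Stationarity residual: grad f(x) + sum_i lambda_i a_i = (0, 0)
  -> stationarity OK
Primal feasibility (all g_i <= 0): OK
Dual feasibility (all lambda_i >= 0): OK
Complementary slackness (lambda_i * g_i(x) = 0 for all i): OK

Verdict: yes, KKT holds.

yes
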